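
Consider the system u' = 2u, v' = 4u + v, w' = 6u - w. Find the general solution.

u(t) = K_1e^(2t), v(t) = 4K_1e^(2t) + K_3e^(t), w(t) = 2K_1e^(2t) + K_2e^(-t)

Coefficient matrix A = [[2, 0, 0], [4, 1, 0], [6, 0, -1]].
det(A - λI) = 0 gives eigenvalues λ = 2, -1, 1.
For λ=2: eigenvector (1,4,2).
For λ=-1: eigenvector (0,0,1).
For λ=1: eigenvector (0,1,0).
General solution: K_1e^(2t)(1,4,2) + K_2e^(-t)(0,0,1) + K_3e^(t)(0,1,0).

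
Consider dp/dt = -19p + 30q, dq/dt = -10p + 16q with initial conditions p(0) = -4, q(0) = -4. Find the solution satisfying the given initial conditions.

p(t) = -12e^(t) + 8e^(-4t), q(t) = -8e^(t) + 4e^(-4t)

Coefficient matrix A = [[-19, 30], [-10, 16]].
Characteristic polynomial det(A - λI) = λ^2 + 3λ - 4 = 0.
Eigenvalues λ = 1, -4.
For λ=1: (A-λI) row 1 is [-20, 30], so an eigenvector is (3, 2).
For λ=-4: (A-λI) row 1 is [-15, 30], so an eigenvector is (2, 1).
General solution: c_1e^(t)(3,2) + c_2e^(-4t)(2,1).
Applying p(0)=-4, q(0)=-4 gives c_1=-4, c_2=4.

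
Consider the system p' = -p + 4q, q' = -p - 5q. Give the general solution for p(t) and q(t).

Coefficient matrix A = [[-1, 4], [-1, -5]].
Characteristic polynomial det(A - λI) = λ^2 + 6λ + 9 = 0.
Single eigenvalue λ = -3 with algebraic multiplicity 2.
Eigenvector v = (-2,1); generalized eigenvector w with (A-λI)w=v is (-3,1).
General solution: e^(-3t)[c_1·v + c_2·(t·v + w)].

p(t) = -2c_1e^(-3t) - 2c_2te^(-3t) - 3c_2e^(-3t), q(t) = c_1e^(-3t) + c_2te^(-3t) + c_2e^(-3t)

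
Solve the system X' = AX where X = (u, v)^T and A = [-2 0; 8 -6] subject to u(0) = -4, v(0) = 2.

u(t) = -4e^(-2t), v(t) = -8e^(-2t) + 10e^(-6t)

Coefficient matrix A = [[-2, 0], [8, -6]].
Characteristic polynomial det(A - λI) = λ^2 + 8λ + 12 = 0.
Eigenvalues λ = -6, -2.
For λ=-6: (A-λI) row 1 is [4, 0], so an eigenvector is (0, -1).
For λ=-2: (A-λI) row 2 is [8, -4], so an eigenvector is (-1, -2).
General solution: K_1e^(-6t)(0,-1) + K_2e^(-2t)(-1,-2).
Applying u(0)=-4, v(0)=2 gives K_1=-10, K_2=4.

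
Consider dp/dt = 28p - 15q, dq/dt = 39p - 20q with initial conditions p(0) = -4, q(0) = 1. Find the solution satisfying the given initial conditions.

p(t) = -37e^(4t)sin(3t) - 4e^(4t)cos(3t), q(t) = -60e^(4t)sin(3t) + e^(4t)cos(3t)

Coefficient matrix A = [[28, -15], [39, -20]].
Characteristic polynomial det(A - λI) = λ^2 - 8λ + 25 = 0.
Eigenvalues λ = 4 ± 3i (complex conjugate pair).
For λ=4+3i: an eigenvector is (-2,-3) - i(-1,-2) = (-2 + i, -3 + 2i).
A real fundamental pair from Re and Im of e^((4+3i)t)v: X_1 = e^(4t)(cos(3t)·(-2,-3) + sin(3t)·(-1,-2)), X_2 = e^(4t)(sin(3t)·(-2,-3) - cos(3t)·(-1,-2)).
General solution: K_1X_1 + K_2X_2.
Applying p(0)=-4, q(0)=1 gives K_1=9, K_2=14.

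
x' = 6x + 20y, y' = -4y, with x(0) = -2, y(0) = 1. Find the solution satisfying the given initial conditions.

x(t) = -2e^(-4t), y(t) = e^(-4t)

Coefficient matrix A = [[6, 20], [0, -4]].
Characteristic polynomial det(A - λI) = λ^2 - 2λ - 24 = 0.
Eigenvalues λ = -4, 6.
For λ=-4: (A-λI) row 1 is [10, 20], so an eigenvector is (-2, 1).
For λ=6: (A-λI) row 1 is [0, 20], so an eigenvector is (-1, 0).
General solution: C_1e^(-4t)(-2,1) + C_2e^(6t)(-1,0).
Applying x(0)=-2, y(0)=1 gives C_1=1, C_2=0.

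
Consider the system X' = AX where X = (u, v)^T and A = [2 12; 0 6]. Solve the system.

u(t) = 3C_1e^(6t) + C_2e^(2t), v(t) = C_1e^(6t)

Coefficient matrix A = [[2, 12], [0, 6]].
Characteristic polynomial det(A - λI) = λ^2 - 8λ + 12 = 0.
Eigenvalues λ = 6, 2.
For λ=6: (A-λI) row 1 is [-4, 12], so an eigenvector is (3, 1).
For λ=2: (A-λI) row 1 is [0, 12], so an eigenvector is (1, 0).
General solution: C_1e^(6t)(3,1) + C_2e^(2t)(1,0).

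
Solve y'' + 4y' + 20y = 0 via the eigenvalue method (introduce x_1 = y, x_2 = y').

y(t) = c_1e^(-2t)cos(4t) + c_2e^(-2t)sin(4t)

Let x_1 = y, x_2 = y'. Then x_1' = x_2 and x_2' = -20x_1 - 4x_2.
A = [[0,1],[-20,-4]]; det(A-λI) = λ^2 + 4λ + 20.
Eigenvalues λ = -2 ± 4i.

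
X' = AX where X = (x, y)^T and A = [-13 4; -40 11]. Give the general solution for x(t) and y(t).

Coefficient matrix A = [[-13, 4], [-40, 11]].
Characteristic polynomial det(A - λI) = λ^2 + 2λ + 17 = 0.
Eigenvalues λ = -1 ± 4i (complex conjugate pair).
For λ=-1+4i: an eigenvector is (0,1) - i(1,3) = (0 - i, 1 - 3i).
A real fundamental pair from Re and Im of e^((-1+4i)t)v: X_1 = e^(-t)(cos(4t)·(0,1) + sin(4t)·(1,3)), X_2 = e^(-t)(sin(4t)·(0,1) - cos(4t)·(1,3)).
General solution: c_1X_1 + c_2X_2.

x(t) = c_1e^(-t)sin(4t) - c_2e^(-t)cos(4t), y(t) = 3c_1e^(-t)sin(4t) + c_1e^(-t)cos(4t) + c_2e^(-t)sin(4t) - 3c_2e^(-t)cos(4t)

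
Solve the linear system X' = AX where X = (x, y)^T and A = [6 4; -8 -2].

x(t) = -K_1e^(2t)sin(4t) + K_2e^(2t)cos(4t), y(t) = K_1e^(2t)sin(4t) - K_1e^(2t)cos(4t) - K_2e^(2t)sin(4t) - K_2e^(2t)cos(4t)

Coefficient matrix A = [[6, 4], [-8, -2]].
Characteristic polynomial det(A - λI) = λ^2 - 4λ + 20 = 0.
Eigenvalues λ = 2 ± 4i (complex conjugate pair).
For λ=2+4i: an eigenvector is (0,-1) - i(-1,1) = (0 + i, -1 - i).
A real fundamental pair from Re and Im of e^((2+4i)t)v: X_1 = e^(2t)(cos(4t)·(0,-1) + sin(4t)·(-1,1)), X_2 = e^(2t)(sin(4t)·(0,-1) - cos(4t)·(-1,1)).
General solution: K_1X_1 + K_2X_2.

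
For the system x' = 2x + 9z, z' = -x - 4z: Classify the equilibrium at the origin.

A = [[2,9],[-1,-4]]; det(A-λI) = λ^2 + 2λ + 1.
repeated λ = -1 with a single eigenvector.

stable improper node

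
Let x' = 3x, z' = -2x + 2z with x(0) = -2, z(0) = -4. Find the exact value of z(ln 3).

36

A = [[3,0],[-2,2]]; eigenvalues λ = 3, 2.
Eigenvectors: (-1,2) for λ=3, (0,-1) for λ=2.
From the initial condition, c_1 = 2, c_2 = 8.
z(ln 3) = (2)(3^3)(2) + (8)(3^2)(-1) = 36.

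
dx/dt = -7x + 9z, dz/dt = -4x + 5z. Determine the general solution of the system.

Coefficient matrix A = [[-7, 9], [-4, 5]].
Characteristic polynomial det(A - λI) = λ^2 + 2λ + 1 = 0.
Single eigenvalue λ = -1 with algebraic multiplicity 2.
Eigenvector v = (3,2); generalized eigenvector w with (A-λI)w=v is (1,1).
General solution: e^(-t)[C_1·v + C_2·(t·v + w)].

x(t) = 3C_1e^(-t) + 3C_2te^(-t) + C_2e^(-t), z(t) = 2C_1e^(-t) + 2C_2te^(-t) + C_2e^(-t)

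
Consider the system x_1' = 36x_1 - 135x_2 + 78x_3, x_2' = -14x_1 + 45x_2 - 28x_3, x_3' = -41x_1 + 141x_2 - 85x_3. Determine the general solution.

x_1(t) = 3K_1e^(3t) - 2K_2e^(-3t) - 3K_3e^(-4t), x_2(t) = -K_1e^(3t) + 2K_3e^(-4t), x_3(t) = -3K_1e^(3t) + K_2e^(-3t) + 5K_3e^(-4t)

Coefficient matrix A = [[36, -135, 78], [-14, 45, -28], [-41, 141, -85]].
det(A - λI) = 0 gives eigenvalues λ = 3, -3, -4.
For λ=3: eigenvector (3,-1,-3).
For λ=-3: eigenvector (-2,0,1).
For λ=-4: eigenvector (-3,2,5).
General solution: K_1e^(3t)(3,-1,-3) + K_2e^(-3t)(-2,0,1) + K_3e^(-4t)(-3,2,5).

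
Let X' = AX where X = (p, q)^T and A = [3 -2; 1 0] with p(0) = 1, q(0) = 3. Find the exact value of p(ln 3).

-21

A = [[3,-2],[1,0]]; eigenvalues λ = 1, 2.
Eigenvectors: (1,1) for λ=1, (-2,-1) for λ=2.
From the initial condition, c_1 = 5, c_2 = 2.
p(ln 3) = (5)(3^1)(1) + (2)(3^2)(-2) = -21.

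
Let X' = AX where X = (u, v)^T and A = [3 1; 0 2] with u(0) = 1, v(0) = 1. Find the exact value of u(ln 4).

A = [[3,1],[0,2]]; eigenvalues λ = 2, 3.
Eigenvectors: (-1,1) for λ=2, (1,0) for λ=3.
From the initial condition, c_1 = 1, c_2 = 2.
u(ln 4) = (1)(4^2)(-1) + (2)(4^3)(1) = 112.

112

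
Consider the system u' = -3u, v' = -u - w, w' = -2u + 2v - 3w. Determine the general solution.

Coefficient matrix A = [[-3, 0, 0], [-1, 0, -1], [-2, 2, -3]].
det(A - λI) = 0 gives eigenvalues λ = -3, -1, -2.
For λ=-3: eigenvector (1,1,2).
For λ=-1: eigenvector (0,1,1).
For λ=-2: eigenvector (0,1,2).
General solution: K_1e^(-3t)(1,1,2) + K_2e^(-t)(0,1,1) + K_3e^(-2t)(0,1,2).

u(t) = K_1e^(-3t), v(t) = K_1e^(-3t) + K_2e^(-t) + K_3e^(-2t), w(t) = 2K_1e^(-3t) + K_2e^(-t) + 2K_3e^(-2t)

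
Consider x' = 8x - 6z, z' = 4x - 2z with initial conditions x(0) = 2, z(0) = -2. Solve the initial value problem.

x(t) = 12e^(4t) - 10e^(2t), z(t) = 8e^(4t) - 10e^(2t)

Coefficient matrix A = [[8, -6], [4, -2]].
Characteristic polynomial det(A - λI) = λ^2 - 6λ + 8 = 0.
Eigenvalues λ = 2, 4.
For λ=2: (A-λI) row 1 is [6, -6], so an eigenvector is (1, 1).
For λ=4: (A-λI) row 1 is [4, -6], so an eigenvector is (3, 2).
General solution: C_1e^(2t)(1,1) + C_2e^(4t)(3,2).
Applying x(0)=2, z(0)=-2 gives C_1=-10, C_2=4.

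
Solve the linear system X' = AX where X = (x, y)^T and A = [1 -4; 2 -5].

x(t) = -c_1e^(-3t) + 2c_2e^(-t), y(t) = -c_1e^(-3t) + c_2e^(-t)

Coefficient matrix A = [[1, -4], [2, -5]].
Characteristic polynomial det(A - λI) = λ^2 + 4λ + 3 = 0.
Eigenvalues λ = -3, -1.
For λ=-3: (A-λI) row 1 is [4, -4], so an eigenvector is (-1, -1).
For λ=-1: (A-λI) row 1 is [2, -4], so an eigenvector is (2, 1).
General solution: c_1e^(-3t)(-1,-1) + c_2e^(-t)(2,1).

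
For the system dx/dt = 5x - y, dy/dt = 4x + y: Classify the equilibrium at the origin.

A = [[5,-1],[4,1]]; det(A-λI) = λ^2 - 6λ + 9.
repeated λ = 3 with a single eigenvector.

unstable improper node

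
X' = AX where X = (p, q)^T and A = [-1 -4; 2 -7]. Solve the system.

p(t) = 2K_1e^(-3t) - K_2e^(-5t), q(t) = K_1e^(-3t) - K_2e^(-5t)

Coefficient matrix A = [[-1, -4], [2, -7]].
Characteristic polynomial det(A - λI) = λ^2 + 8λ + 15 = 0.
Eigenvalues λ = -3, -5.
For λ=-3: (A-λI) row 1 is [2, -4], so an eigenvector is (2, 1).
For λ=-5: (A-λI) row 1 is [4, -4], so an eigenvector is (-1, -1).
General solution: K_1e^(-3t)(2,1) + K_2e^(-5t)(-1,-1).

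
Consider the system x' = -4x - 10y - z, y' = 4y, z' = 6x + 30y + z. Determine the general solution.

Coefficient matrix A = [[-4, -10, -1], [0, 4, 0], [6, 30, 1]].
det(A - λI) = 0 gives eigenvalues λ = -1, 4, -2.
For λ=-1: eigenvector (-1,0,3).
For λ=4: eigenvector (-2,1,6).
For λ=-2: eigenvector (1,0,-2).
General solution: c_1e^(-t)(-1,0,3) + c_2e^(4t)(-2,1,6) + c_3e^(-2t)(1,0,-2).

x(t) = -c_1e^(-t) - 2c_2e^(4t) + c_3e^(-2t), y(t) = c_2e^(4t), z(t) = 3c_1e^(-t) + 6c_2e^(4t) - 2c_3e^(-2t)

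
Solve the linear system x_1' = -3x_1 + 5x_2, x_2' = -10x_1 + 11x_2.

x_1(t) = 2C_1e^(4t)sin(t) - C_1e^(4t)cos(t) - C_2e^(4t)sin(t) - 2C_2e^(4t)cos(t), x_2(t) = 3C_1e^(4t)sin(t) - C_1e^(4t)cos(t) - C_2e^(4t)sin(t) - 3C_2e^(4t)cos(t)

Coefficient matrix A = [[-3, 5], [-10, 11]].
Characteristic polynomial det(A - λI) = λ^2 - 8λ + 17 = 0.
Eigenvalues λ = 4 ± i (complex conjugate pair).
For λ=4+i: an eigenvector is (-1,-1) - i(2,3) = (-1 - 2i, -1 - 3i).
A real fundamental pair from Re and Im of e^((4+i)t)v: X_1 = e^(4t)(cos(t)·(-1,-1) + sin(t)·(2,3)), X_2 = e^(4t)(sin(t)·(-1,-1) - cos(t)·(2,3)).
General solution: C_1X_1 + C_2X_2.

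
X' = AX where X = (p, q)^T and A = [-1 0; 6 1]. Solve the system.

Coefficient matrix A = [[-1, 0], [6, 1]].
Characteristic polynomial det(A - λI) = λ^2 - 1 = 0.
Eigenvalues λ = -1, 1.
For λ=-1: (A-λI) row 2 is [6, 2], so an eigenvector is (1, -3).
For λ=1: (A-λI) row 1 is [-2, 0], so an eigenvector is (0, -1).
General solution: K_1e^(-t)(1,-3) + K_2e^(t)(0,-1).

p(t) = K_1e^(-t), q(t) = -3K_1e^(-t) - K_2e^(t)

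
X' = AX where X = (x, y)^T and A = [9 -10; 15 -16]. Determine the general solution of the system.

Coefficient matrix A = [[9, -10], [15, -16]].
Characteristic polynomial det(A - λI) = λ^2 + 7λ + 6 = 0.
Eigenvalues λ = -1, -6.
For λ=-1: (A-λI) row 1 is [10, -10], so an eigenvector is (1, 1).
For λ=-6: (A-λI) row 1 is [15, -10], so an eigenvector is (-2, -3).
General solution: K_1e^(-t)(1,1) + K_2e^(-6t)(-2,-3).

x(t) = K_1e^(-t) - 2K_2e^(-6t), y(t) = K_1e^(-t) - 3K_2e^(-6t)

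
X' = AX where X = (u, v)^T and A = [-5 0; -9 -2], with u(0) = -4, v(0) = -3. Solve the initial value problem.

u(t) = -4e^(-5t), v(t) = 9e^(-2t) - 12e^(-5t)

Coefficient matrix A = [[-5, 0], [-9, -2]].
Characteristic polynomial det(A - λI) = λ^2 + 7λ + 10 = 0.
Eigenvalues λ = -2, -5.
For λ=-2: (A-λI) row 1 is [-3, 0], so an eigenvector is (0, 1).
For λ=-5: (A-λI) row 2 is [-9, 3], so an eigenvector is (1, 3).
General solution: K_1e^(-2t)(0,1) + K_2e^(-5t)(1,3).
Applying u(0)=-4, v(0)=-3 gives K_1=9, K_2=-4.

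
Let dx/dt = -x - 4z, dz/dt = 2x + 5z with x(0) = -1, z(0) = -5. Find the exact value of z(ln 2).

A = [[-1,-4],[2,5]]; eigenvalues λ = 3, 1.
Eigenvectors: (-1,1) for λ=3, (-2,1) for λ=1.
From the initial condition, c_1 = -11, c_2 = 6.
z(ln 2) = (-11)(2^3)(1) + (6)(2^1)(1) = -76.

-76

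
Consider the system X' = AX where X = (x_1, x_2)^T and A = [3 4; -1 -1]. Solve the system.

Coefficient matrix A = [[3, 4], [-1, -1]].
Characteristic polynomial det(A - λI) = λ^2 - 2λ + 1 = 0.
Single eigenvalue λ = 1 with algebraic multiplicity 2.
Eigenvector v = (-2,1); generalized eigenvector w with (A-λI)w=v is (-3,1).
General solution: e^(t)[c_1·v + c_2·(t·v + w)].

x_1(t) = -2c_1e^(t) - 2c_2te^(t) - 3c_2e^(t), x_2(t) = c_1e^(t) + c_2te^(t) + c_2e^(t)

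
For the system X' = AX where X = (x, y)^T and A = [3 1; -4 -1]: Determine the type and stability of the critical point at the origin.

A = [[3,1],[-4,-1]]; det(A-λI) = λ^2 - 2λ + 1.
repeated λ = 1 with a single eigenvector.

unstable improper node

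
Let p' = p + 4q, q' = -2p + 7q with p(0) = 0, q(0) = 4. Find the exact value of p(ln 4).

7680

A = [[1,4],[-2,7]]; eigenvalues λ = 5, 3.
Eigenvectors: (-1,-1) for λ=5, (-2,-1) for λ=3.
From the initial condition, c_1 = -8, c_2 = 4.
p(ln 4) = (-8)(4^5)(-1) + (4)(4^3)(-2) = 7680.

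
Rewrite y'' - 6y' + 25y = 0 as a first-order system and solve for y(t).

Let x_1 = y, x_2 = y'. Then x_1' = x_2 and x_2' = -25x_1 + 6x_2.
A = [[0,1],[-25,6]]; det(A-λI) = λ^2 - 6λ + 25.
Eigenvalues λ = 3 ± 4i.

y(t) = C_1e^(3t)cos(4t) + C_2e^(3t)sin(4t)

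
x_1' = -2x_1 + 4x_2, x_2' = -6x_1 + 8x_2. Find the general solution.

x_1(t) = c_1e^(2t) - 2c_2e^(4t), x_2(t) = c_1e^(2t) - 3c_2e^(4t)

Coefficient matrix A = [[-2, 4], [-6, 8]].
Characteristic polynomial det(A - λI) = λ^2 - 6λ + 8 = 0.
Eigenvalues λ = 2, 4.
For λ=2: (A-λI) row 1 is [-4, 4], so an eigenvector is (1, 1).
For λ=4: (A-λI) row 1 is [-6, 4], so an eigenvector is (-2, -3).
General solution: c_1e^(2t)(1,1) + c_2e^(4t)(-2,-3).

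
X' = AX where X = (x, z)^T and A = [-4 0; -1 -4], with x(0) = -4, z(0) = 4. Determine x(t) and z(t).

Coefficient matrix A = [[-4, 0], [-1, -4]].
Characteristic polynomial det(A - λI) = λ^2 + 8λ + 16 = 0.
Single eigenvalue λ = -4 with algebraic multiplicity 2.
Eigenvector v = (0,1); generalized eigenvector w with (A-λI)w=v is (-1,0).
General solution: e^(-4t)[c_1·v + c_2·(t·v + w)].
Applying x(0)=-4, z(0)=4 gives c_1=4, c_2=4.

x(t) = -4e^(-4t), z(t) = 4te^(-4t) + 4e^(-4t)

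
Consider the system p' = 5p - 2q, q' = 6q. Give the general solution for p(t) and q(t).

Coefficient matrix A = [[5, -2], [0, 6]].
Characteristic polynomial det(A - λI) = λ^2 - 11λ + 30 = 0.
Eigenvalues λ = 6, 5.
For λ=6: (A-λI) row 1 is [-1, -2], so an eigenvector is (2, -1).
For λ=5: (A-λI) row 1 is [0, -2], so an eigenvector is (-1, 0).
General solution: K_1e^(6t)(2,-1) + K_2e^(5t)(-1,0).

p(t) = 2K_1e^(6t) - K_2e^(5t), q(t) = -K_1e^(6t)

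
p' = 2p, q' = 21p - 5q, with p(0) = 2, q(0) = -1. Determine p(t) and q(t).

Coefficient matrix A = [[2, 0], [21, -5]].
Characteristic polynomial det(A - λI) = λ^2 + 3λ - 10 = 0.
Eigenvalues λ = -5, 2.
For λ=-5: (A-λI) row 1 is [7, 0], so an eigenvector is (0, 1).
For λ=2: (A-λI) row 2 is [21, -7], so an eigenvector is (1, 3).
General solution: K_1e^(-5t)(0,1) + K_2e^(2t)(1,3).
Applying p(0)=2, q(0)=-1 gives K_1=-7, K_2=2.

p(t) = 2e^(2t), q(t) = 6e^(2t) - 7e^(-5t)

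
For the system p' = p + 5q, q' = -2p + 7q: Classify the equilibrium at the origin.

A = [[1,5],[-2,7]]; det(A-λI) = λ^2 - 8λ + 17.
λ = 4 ± i: positive real part.

unstable spiral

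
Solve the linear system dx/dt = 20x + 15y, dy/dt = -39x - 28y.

Coefficient matrix A = [[20, 15], [-39, -28]].
Characteristic polynomial det(A - λI) = λ^2 + 8λ + 25 = 0.
Eigenvalues λ = -4 ± 3i (complex conjugate pair).
For λ=-4+3i: an eigenvector is (2,-3) - i(1,-2) = (2 - i, -3 + 2i).
A real fundamental pair from Re and Im of e^((-4+3i)t)v: X_1 = e^(-4t)(cos(3t)·(2,-3) + sin(3t)·(1,-2)), X_2 = e^(-4t)(sin(3t)·(2,-3) - cos(3t)·(1,-2)).
General solution: K_1X_1 + K_2X_2.

x(t) = K_1e^(-4t)sin(3t) + 2K_1e^(-4t)cos(3t) + 2K_2e^(-4t)sin(3t) - K_2e^(-4t)cos(3t), y(t) = -2K_1e^(-4t)sin(3t) - 3K_1e^(-4t)cos(3t) - 3K_2e^(-4t)sin(3t) + 2K_2e^(-4t)cos(3t)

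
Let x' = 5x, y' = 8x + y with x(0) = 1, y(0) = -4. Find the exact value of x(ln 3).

243

A = [[5,0],[8,1]]; eigenvalues λ = 5, 1.
Eigenvectors: (-1,-2) for λ=5, (0,-1) for λ=1.
From the initial condition, c_1 = -1, c_2 = 6.
x(ln 3) = (-1)(3^5)(-1) + (6)(3^1)(0) = 243.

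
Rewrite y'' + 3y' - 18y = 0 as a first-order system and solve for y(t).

Let x_1 = y, x_2 = y'. Then x_1' = x_2 and x_2' = 18x_1 - 3x_2.
A = [[0,1],[18,-3]]; det(A-λI) = λ^2 + 3λ - 18.
Eigenvalues λ = -6, 3 with eigenvectors (1,-6), (1,3).

y(t) = C_1e^(-6t) + C_2e^(3t)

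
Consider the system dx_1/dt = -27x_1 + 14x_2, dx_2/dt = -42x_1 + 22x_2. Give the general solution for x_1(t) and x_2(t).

x_1(t) = -K_1e^(t) + 2K_2e^(-6t), x_2(t) = -2K_1e^(t) + 3K_2e^(-6t)

Coefficient matrix A = [[-27, 14], [-42, 22]].
Characteristic polynomial det(A - λI) = λ^2 + 5λ - 6 = 0.
Eigenvalues λ = 1, -6.
For λ=1: (A-λI) row 1 is [-28, 14], so an eigenvector is (-1, -2).
For λ=-6: (A-λI) row 1 is [-21, 14], so an eigenvector is (2, 3).
General solution: K_1e^(t)(-1,-2) + K_2e^(-6t)(2,3).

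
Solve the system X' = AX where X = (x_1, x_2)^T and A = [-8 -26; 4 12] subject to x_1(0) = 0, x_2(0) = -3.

x_1(t) = 39e^(2t)sin(2t), x_2(t) = -15e^(2t)sin(2t) - 3e^(2t)cos(2t)

Coefficient matrix A = [[-8, -26], [4, 12]].
Characteristic polynomial det(A - λI) = λ^2 - 4λ + 8 = 0.
Eigenvalues λ = 2 ± 2i (complex conjugate pair).
For λ=2+2i: an eigenvector is (3,-1) - i(-2,1) = (3 + 2i, -1 - i).
A real fundamental pair from Re and Im of e^((2+2i)t)v: X_1 = e^(2t)(cos(2t)·(3,-1) + sin(2t)·(-2,1)), X_2 = e^(2t)(sin(2t)·(3,-1) - cos(2t)·(-2,1)).
General solution: K_1X_1 + K_2X_2.
Applying x_1(0)=0, x_2(0)=-3 gives K_1=-6, K_2=9.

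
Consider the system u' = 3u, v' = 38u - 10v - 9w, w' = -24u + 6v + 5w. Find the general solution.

Coefficient matrix A = [[3, 0, 0], [38, -10, -9], [-24, 6, 5]].
det(A - λI) = 0 gives eigenvalues λ = 3, -4, -1.
For λ=3: eigenvector (1,5,-3).
For λ=-4: eigenvector (0,3,-2).
For λ=-1: eigenvector (0,-1,1).
General solution: K_1e^(3t)(1,5,-3) + K_2e^(-4t)(0,3,-2) + K_3e^(-t)(0,-1,1).

u(t) = K_1e^(3t), v(t) = 5K_1e^(3t) + 3K_2e^(-4t) - K_3e^(-t), w(t) = -3K_1e^(3t) - 2K_2e^(-4t) + K_3e^(-t)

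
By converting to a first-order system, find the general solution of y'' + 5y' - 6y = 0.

y(t) = c_1e^(t) + c_2e^(-6t)

Let x_1 = y, x_2 = y'. Then x_1' = x_2 and x_2' = 6x_1 - 5x_2.
A = [[0,1],[6,-5]]; det(A-λI) = λ^2 + 5λ - 6.
Eigenvalues λ = 1, -6 with eigenvectors (1,1), (1,-6).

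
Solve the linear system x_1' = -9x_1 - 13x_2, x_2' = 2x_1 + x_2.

x_1(t) = 2c_1e^(-4t)sin(t) - 3c_1e^(-4t)cos(t) - 3c_2e^(-4t)sin(t) - 2c_2e^(-4t)cos(t), x_2(t) = -c_1e^(-4t)sin(t) + c_1e^(-4t)cos(t) + c_2e^(-4t)sin(t) + c_2e^(-4t)cos(t)

Coefficient matrix A = [[-9, -13], [2, 1]].
Characteristic polynomial det(A - λI) = λ^2 + 8λ + 17 = 0.
Eigenvalues λ = -4 ± i (complex conjugate pair).
For λ=-4+i: an eigenvector is (-3,1) - i(2,-1) = (-3 - 2i, 1 + i).
A real fundamental pair from Re and Im of e^((-4+i)t)v: X_1 = e^(-4t)(cos(t)·(-3,1) + sin(t)·(2,-1)), X_2 = e^(-4t)(sin(t)·(-3,1) - cos(t)·(2,-1)).
General solution: c_1X_1 + c_2X_2.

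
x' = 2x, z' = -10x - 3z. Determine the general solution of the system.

Coefficient matrix A = [[2, 0], [-10, -3]].
Characteristic polynomial det(A - λI) = λ^2 + λ - 6 = 0.
Eigenvalues λ = -3, 2.
For λ=-3: (A-λI) row 1 is [5, 0], so an eigenvector is (0, -1).
For λ=2: (A-λI) row 2 is [-10, -5], so an eigenvector is (-1, 2).
General solution: C_1e^(-3t)(0,-1) + C_2e^(2t)(-1,2).

x(t) = -C_2e^(2t), z(t) = -C_1e^(-3t) + 2C_2e^(2t)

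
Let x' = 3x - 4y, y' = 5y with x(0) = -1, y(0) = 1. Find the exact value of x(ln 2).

A = [[3,-4],[0,5]]; eigenvalues λ = 5, 3.
Eigenvectors: (-2,1) for λ=5, (1,0) for λ=3.
From the initial condition, c_1 = 1, c_2 = 1.
x(ln 2) = (1)(2^5)(-2) + (1)(2^3)(1) = -56.

-56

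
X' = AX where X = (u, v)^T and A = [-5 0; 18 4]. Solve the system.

Coefficient matrix A = [[-5, 0], [18, 4]].
Characteristic polynomial det(A - λI) = λ^2 + λ - 20 = 0.
Eigenvalues λ = -5, 4.
For λ=-5: (A-λI) row 2 is [18, 9], so an eigenvector is (-1, 2).
For λ=4: (A-λI) row 1 is [-9, 0], so an eigenvector is (0, 1).
General solution: C_1e^(-5t)(-1,2) + C_2e^(4t)(0,1).

u(t) = -C_1e^(-5t), v(t) = 2C_1e^(-5t) + C_2e^(4t)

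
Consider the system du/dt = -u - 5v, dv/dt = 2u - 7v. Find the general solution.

Coefficient matrix A = [[-1, -5], [2, -7]].
Characteristic polynomial det(A - λI) = λ^2 + 8λ + 17 = 0.
Eigenvalues λ = -4 ± i (complex conjugate pair).
For λ=-4+i: an eigenvector is (-2,-1) - i(-1,-1) = (-2 + i, -1 + i).
A real fundamental pair from Re and Im of e^((-4+i)t)v: X_1 = e^(-4t)(cos(t)·(-2,-1) + sin(t)·(-1,-1)), X_2 = e^(-4t)(sin(t)·(-2,-1) - cos(t)·(-1,-1)).
General solution: K_1X_1 + K_2X_2.

u(t) = -K_1e^(-4t)sin(t) - 2K_1e^(-4t)cos(t) - 2K_2e^(-4t)sin(t) + K_2e^(-4t)cos(t), v(t) = -K_1e^(-4t)sin(t) - K_1e^(-4t)cos(t) - K_2e^(-4t)sin(t) + K_2e^(-4t)cos(t)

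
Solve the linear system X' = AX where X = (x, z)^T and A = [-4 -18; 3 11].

x(t) = 2K_1e^(5t) + 3K_2e^(2t), z(t) = -K_1e^(5t) - K_2e^(2t)

Coefficient matrix A = [[-4, -18], [3, 11]].
Characteristic polynomial det(A - λI) = λ^2 - 7λ + 10 = 0.
Eigenvalues λ = 5, 2.
For λ=5: (A-λI) row 1 is [-9, -18], so an eigenvector is (2, -1).
For λ=2: (A-λI) row 1 is [-6, -18], so an eigenvector is (3, -1).
General solution: K_1e^(5t)(2,-1) + K_2e^(2t)(3,-1).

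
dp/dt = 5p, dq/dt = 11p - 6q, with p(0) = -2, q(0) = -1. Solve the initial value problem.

p(t) = -2e^(5t), q(t) = -2e^(5t) + e^(-6t)

Coefficient matrix A = [[5, 0], [11, -6]].
Characteristic polynomial det(A - λI) = λ^2 + λ - 30 = 0.
Eigenvalues λ = -6, 5.
For λ=-6: (A-λI) row 1 is [11, 0], so an eigenvector is (0, -1).
For λ=5: (A-λI) row 2 is [11, -11], so an eigenvector is (1, 1).
General solution: K_1e^(-6t)(0,-1) + K_2e^(5t)(1,1).
Applying p(0)=-2, q(0)=-1 gives K_1=-1, K_2=-2.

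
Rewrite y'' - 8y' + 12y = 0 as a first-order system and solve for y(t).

y(t) = c_1e^(6t) + c_2e^(2t)

Let x_1 = y, x_2 = y'. Then x_1' = x_2 and x_2' = -12x_1 + 8x_2.
A = [[0,1],[-12,8]]; det(A-λI) = λ^2 - 8λ + 12.
Eigenvalues λ = 6, 2 with eigenvectors (1,6), (1,2).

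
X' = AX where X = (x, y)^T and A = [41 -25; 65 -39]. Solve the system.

Coefficient matrix A = [[41, -25], [65, -39]].
Characteristic polynomial det(A - λI) = λ^2 - 2λ + 26 = 0.
Eigenvalues λ = 1 ± 5i (complex conjugate pair).
For λ=1+5i: an eigenvector is (-1,-2) - i(2,3) = (-1 - 2i, -2 - 3i).
A real fundamental pair from Re and Im of e^((1+5i)t)v: X_1 = e^(t)(cos(5t)·(-1,-2) + sin(5t)·(2,3)), X_2 = e^(t)(sin(5t)·(-1,-2) - cos(5t)·(2,3)).
General solution: C_1X_1 + C_2X_2.

x(t) = 2C_1e^(t)sin(5t) - C_1e^(t)cos(5t) - C_2e^(t)sin(5t) - 2C_2e^(t)cos(5t), y(t) = 3C_1e^(t)sin(5t) - 2C_1e^(t)cos(5t) - 2C_2e^(t)sin(5t) - 3C_2e^(t)cos(5t)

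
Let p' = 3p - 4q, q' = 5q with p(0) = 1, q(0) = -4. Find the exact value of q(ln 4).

A = [[3,-4],[0,5]]; eigenvalues λ = 5, 3.
Eigenvectors: (-2,1) for λ=5, (1,0) for λ=3.
From the initial condition, c_1 = -4, c_2 = -7.
q(ln 4) = (-4)(4^5)(1) + (-7)(4^3)(0) = -4096.

-4096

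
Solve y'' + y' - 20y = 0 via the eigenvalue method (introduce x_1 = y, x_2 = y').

Let x_1 = y, x_2 = y'. Then x_1' = x_2 and x_2' = 20x_1 - x_2.
A = [[0,1],[20,-1]]; det(A-λI) = λ^2 + λ - 20.
Eigenvalues λ = 4, -5 with eigenvectors (1,4), (1,-5).

y(t) = C_1e^(4t) + C_2e^(-5t)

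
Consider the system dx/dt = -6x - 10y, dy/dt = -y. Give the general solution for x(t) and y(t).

Coefficient matrix A = [[-6, -10], [0, -1]].
Characteristic polynomial det(A - λI) = λ^2 + 7λ + 6 = 0.
Eigenvalues λ = -1, -6.
For λ=-1: (A-λI) row 1 is [-5, -10], so an eigenvector is (2, -1).
For λ=-6: (A-λI) row 1 is [0, -10], so an eigenvector is (-1, 0).
General solution: c_1e^(-t)(2,-1) + c_2e^(-6t)(-1,0).

x(t) = 2c_1e^(-t) - c_2e^(-6t), y(t) = -c_1e^(-t)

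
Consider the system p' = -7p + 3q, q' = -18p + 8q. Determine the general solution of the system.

Coefficient matrix A = [[-7, 3], [-18, 8]].
Characteristic polynomial det(A - λI) = λ^2 - λ - 2 = 0.
Eigenvalues λ = -1, 2.
For λ=-1: (A-λI) row 1 is [-6, 3], so an eigenvector is (1, 2).
For λ=2: (A-λI) row 1 is [-9, 3], so an eigenvector is (-1, -3).
General solution: K_1e^(-t)(1,2) + K_2e^(2t)(-1,-3).

p(t) = K_1e^(-t) - K_2e^(2t), q(t) = 2K_1e^(-t) - 3K_2e^(2t)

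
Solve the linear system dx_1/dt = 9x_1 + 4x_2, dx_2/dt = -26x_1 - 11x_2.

Coefficient matrix A = [[9, 4], [-26, -11]].
Characteristic polynomial det(A - λI) = λ^2 + 2λ + 5 = 0.
Eigenvalues λ = -1 ± 2i (complex conjugate pair).
For λ=-1+2i: an eigenvector is (1,-2) - i(1,-3) = (1 - i, -2 + 3i).
A real fundamental pair from Re and Im of e^((-1+2i)t)v: X_1 = e^(-t)(cos(2t)·(1,-2) + sin(2t)·(1,-3)), X_2 = e^(-t)(sin(2t)·(1,-2) - cos(2t)·(1,-3)).
General solution: c_1X_1 + c_2X_2.

x_1(t) = c_1e^(-t)sin(2t) + c_1e^(-t)cos(2t) + c_2e^(-t)sin(2t) - c_2e^(-t)cos(2t), x_2(t) = -3c_1e^(-t)sin(2t) - 2c_1e^(-t)cos(2t) - 2c_2e^(-t)sin(2t) + 3c_2e^(-t)cos(2t)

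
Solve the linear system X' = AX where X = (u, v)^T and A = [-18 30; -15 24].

u(t) = -3c_1e^(3t)sin(3t) - c_1e^(3t)cos(3t) - c_2e^(3t)sin(3t) + 3c_2e^(3t)cos(3t), v(t) = -2c_1e^(3t)sin(3t) - c_1e^(3t)cos(3t) - c_2e^(3t)sin(3t) + 2c_2e^(3t)cos(3t)

Coefficient matrix A = [[-18, 30], [-15, 24]].
Characteristic polynomial det(A - λI) = λ^2 - 6λ + 18 = 0.
Eigenvalues λ = 3 ± 3i (complex conjugate pair).
For λ=3+3i: an eigenvector is (-1,-1) - i(-3,-2) = (-1 + 3i, -1 + 2i).
A real fundamental pair from Re and Im of e^((3+3i)t)v: X_1 = e^(3t)(cos(3t)·(-1,-1) + sin(3t)·(-3,-2)), X_2 = e^(3t)(sin(3t)·(-1,-1) - cos(3t)·(-3,-2)).
General solution: c_1X_1 + c_2X_2.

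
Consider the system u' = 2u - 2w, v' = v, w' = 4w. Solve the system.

Coefficient matrix A = [[2, 0, -2], [0, 1, 0], [0, 0, 4]].
det(A - λI) = 0 gives eigenvalues λ = 2, 4, 1.
For λ=2: eigenvector (1,0,0).
For λ=4: eigenvector (-1,0,1).
For λ=1: eigenvector (0,1,0).
General solution: K_1e^(2t)(1,0,0) + K_2e^(4t)(-1,0,1) + K_3e^(t)(0,1,0).

u(t) = K_1e^(2t) - K_2e^(4t), v(t) = K_3e^(t), w(t) = K_2e^(4t)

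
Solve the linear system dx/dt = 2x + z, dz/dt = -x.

x(t) = -K_1e^(t) - K_2te^(t) + 2K_2e^(t), z(t) = K_1e^(t) + K_2te^(t) - 3K_2e^(t)

Coefficient matrix A = [[2, 1], [-1, 0]].
Characteristic polynomial det(A - λI) = λ^2 - 2λ + 1 = 0.
Single eigenvalue λ = 1 with algebraic multiplicity 2.
Eigenvector v = (-1,1); generalized eigenvector w with (A-λI)w=v is (2,-3).
General solution: e^(t)[K_1·v + K_2·(t·v + w)].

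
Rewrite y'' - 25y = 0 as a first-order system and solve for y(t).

y(t) = C_1e^(5t) + C_2e^(-5t)

Let x_1 = y, x_2 = y'. Then x_1' = x_2 and x_2' = 25x_1.
A = [[0,1],[25,0]]; det(A-λI) = λ^2 - 25.
Eigenvalues λ = 5, -5 with eigenvectors (1,5), (1,-5).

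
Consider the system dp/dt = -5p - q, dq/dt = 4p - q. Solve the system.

Coefficient matrix A = [[-5, -1], [4, -1]].
Characteristic polynomial det(A - λI) = λ^2 + 6λ + 9 = 0.
Single eigenvalue λ = -3 with algebraic multiplicity 2.
Eigenvector v = (1,-2); generalized eigenvector w with (A-λI)w=v is (-2,3).
General solution: e^(-3t)[K_1·v + K_2·(t·v + w)].

p(t) = K_1e^(-3t) + K_2te^(-3t) - 2K_2e^(-3t), q(t) = -2K_1e^(-3t) - 2K_2te^(-3t) + 3K_2e^(-3t)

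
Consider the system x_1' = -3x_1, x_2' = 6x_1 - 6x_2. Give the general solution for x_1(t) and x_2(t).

x_1(t) = -K_2e^(-3t), x_2(t) = K_1e^(-6t) - 2K_2e^(-3t)

Coefficient matrix A = [[-3, 0], [6, -6]].
Characteristic polynomial det(A - λI) = λ^2 + 9λ + 18 = 0.
Eigenvalues λ = -6, -3.
For λ=-6: (A-λI) row 1 is [3, 0], so an eigenvector is (0, 1).
For λ=-3: (A-λI) row 2 is [6, -3], so an eigenvector is (-1, -2).
General solution: K_1e^(-6t)(0,1) + K_2e^(-3t)(-1,-2).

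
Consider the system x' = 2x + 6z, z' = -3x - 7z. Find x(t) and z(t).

x(t) = -K_1e^(-4t) - 2K_2e^(-t), z(t) = K_1e^(-4t) + K_2e^(-t)

Coefficient matrix A = [[2, 6], [-3, -7]].
Characteristic polynomial det(A - λI) = λ^2 + 5λ + 4 = 0.
Eigenvalues λ = -4, -1.
For λ=-4: (A-λI) row 1 is [6, 6], so an eigenvector is (-1, 1).
For λ=-1: (A-λI) row 1 is [3, 6], so an eigenvector is (-2, 1).
General solution: K_1e^(-4t)(-1,1) + K_2e^(-t)(-2,1).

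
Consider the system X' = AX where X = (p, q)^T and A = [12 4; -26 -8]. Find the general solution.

p(t) = -c_1e^(2t)sin(2t) + c_1e^(2t)cos(2t) + c_2e^(2t)sin(2t) + c_2e^(2t)cos(2t), q(t) = 2c_1e^(2t)sin(2t) - 3c_1e^(2t)cos(2t) - 3c_2e^(2t)sin(2t) - 2c_2e^(2t)cos(2t)

Coefficient matrix A = [[12, 4], [-26, -8]].
Characteristic polynomial det(A - λI) = λ^2 - 4λ + 8 = 0.
Eigenvalues λ = 2 ± 2i (complex conjugate pair).
For λ=2+2i: an eigenvector is (1,-3) - i(-1,2) = (1 + i, -3 - 2i).
A real fundamental pair from Re and Im of e^((2+2i)t)v: X_1 = e^(2t)(cos(2t)·(1,-3) + sin(2t)·(-1,2)), X_2 = e^(2t)(sin(2t)·(1,-3) - cos(2t)·(-1,2)).
General solution: c_1X_1 + c_2X_2.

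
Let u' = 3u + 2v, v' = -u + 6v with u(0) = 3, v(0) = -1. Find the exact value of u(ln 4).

-3072

A = [[3,2],[-1,6]]; eigenvalues λ = 5, 4.
Eigenvectors: (1,1) for λ=5, (2,1) for λ=4.
From the initial condition, c_1 = -5, c_2 = 4.
u(ln 4) = (-5)(4^5)(1) + (4)(4^4)(2) = -3072.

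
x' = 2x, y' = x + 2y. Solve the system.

Coefficient matrix A = [[2, 0], [1, 2]].
Characteristic polynomial det(A - λI) = λ^2 - 4λ + 4 = 0.
Single eigenvalue λ = 2 with algebraic multiplicity 2.
Eigenvector v = (0,1); generalized eigenvector w with (A-λI)w=v is (1,3).
General solution: e^(2t)[C_1·v + C_2·(t·v + w)].

x(t) = C_2e^(2t), y(t) = C_1e^(2t) + C_2te^(2t) + 3C_2e^(2t)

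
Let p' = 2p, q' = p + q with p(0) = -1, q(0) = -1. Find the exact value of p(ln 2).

-4

A = [[2,0],[1,1]]; eigenvalues λ = 1, 2.
Eigenvectors: (0,1) for λ=1, (-1,-1) for λ=2.
From the initial condition, c_1 = 0, c_2 = 1.
p(ln 2) = (0)(2^1)(0) + (1)(2^2)(-1) = -4.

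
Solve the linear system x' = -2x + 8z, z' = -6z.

Coefficient matrix A = [[-2, 8], [0, -6]].
Characteristic polynomial det(A - λI) = λ^2 + 8λ + 12 = 0.
Eigenvalues λ = -6, -2.
For λ=-6: (A-λI) row 1 is [4, 8], so an eigenvector is (2, -1).
For λ=-2: (A-λI) row 1 is [0, 8], so an eigenvector is (-1, 0).
General solution: c_1e^(-6t)(2,-1) + c_2e^(-2t)(-1,0).

x(t) = 2c_1e^(-6t) - c_2e^(-2t), z(t) = -c_1e^(-6t)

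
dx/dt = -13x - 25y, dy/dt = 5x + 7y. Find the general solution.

x(t) = -C_1e^(-3t)sin(5t) - 2C_1e^(-3t)cos(5t) - 2C_2e^(-3t)sin(5t) + C_2e^(-3t)cos(5t), y(t) = C_1e^(-3t)cos(5t) + C_2e^(-3t)sin(5t)

Coefficient matrix A = [[-13, -25], [5, 7]].
Characteristic polynomial det(A - λI) = λ^2 + 6λ + 34 = 0.
Eigenvalues λ = -3 ± 5i (complex conjugate pair).
For λ=-3+5i: an eigenvector is (-2,1) - i(-1,0) = (-2 + i, 1).
A real fundamental pair from Re and Im of e^((-3+5i)t)v: X_1 = e^(-3t)(cos(5t)·(-2,1) + sin(5t)·(-1,0)), X_2 = e^(-3t)(sin(5t)·(-2,1) - cos(5t)·(-1,0)).
General solution: C_1X_1 + C_2X_2.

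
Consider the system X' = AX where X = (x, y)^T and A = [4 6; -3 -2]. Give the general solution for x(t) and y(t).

x(t) = -C_1e^(t)sin(3t) - C_1e^(t)cos(3t) - C_2e^(t)sin(3t) + C_2e^(t)cos(3t), y(t) = C_1e^(t)sin(3t) - C_2e^(t)cos(3t)

Coefficient matrix A = [[4, 6], [-3, -2]].
Characteristic polynomial det(A - λI) = λ^2 - 2λ + 10 = 0.
Eigenvalues λ = 1 ± 3i (complex conjugate pair).
For λ=1+3i: an eigenvector is (-1,0) - i(-1,1) = (-1 + i, 0 - i).
A real fundamental pair from Re and Im of e^((1+3i)t)v: X_1 = e^(t)(cos(3t)·(-1,0) + sin(3t)·(-1,1)), X_2 = e^(t)(sin(3t)·(-1,0) - cos(3t)·(-1,1)).
General solution: C_1X_1 + C_2X_2.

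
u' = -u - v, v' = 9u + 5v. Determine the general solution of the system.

u(t) = K_1e^(2t) + K_2te^(2t), v(t) = -3K_1e^(2t) - 3K_2te^(2t) - K_2e^(2t)

Coefficient matrix A = [[-1, -1], [9, 5]].
Characteristic polynomial det(A - λI) = λ^2 - 4λ + 4 = 0.
Single eigenvalue λ = 2 with algebraic multiplicity 2.
Eigenvector v = (1,-3); generalized eigenvector w with (A-λI)w=v is (0,-1).
General solution: e^(2t)[K_1·v + K_2·(t·v + w)].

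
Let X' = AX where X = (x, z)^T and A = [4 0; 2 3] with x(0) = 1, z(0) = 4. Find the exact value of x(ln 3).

81

A = [[4,0],[2,3]]; eigenvalues λ = 3, 4.
Eigenvectors: (0,1) for λ=3, (1,2) for λ=4.
From the initial condition, c_1 = 2, c_2 = 1.
x(ln 3) = (2)(3^3)(0) + (1)(3^4)(1) = 81.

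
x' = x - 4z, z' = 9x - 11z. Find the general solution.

x(t) = -2K_1e^(-5t) - 2K_2te^(-5t) + K_2e^(-5t), z(t) = -3K_1e^(-5t) - 3K_2te^(-5t) + 2K_2e^(-5t)

Coefficient matrix A = [[1, -4], [9, -11]].
Characteristic polynomial det(A - λI) = λ^2 + 10λ + 25 = 0.
Single eigenvalue λ = -5 with algebraic multiplicity 2.
Eigenvector v = (-2,-3); generalized eigenvector w with (A-λI)w=v is (1,2).
General solution: e^(-5t)[K_1·v + K_2·(t·v + w)].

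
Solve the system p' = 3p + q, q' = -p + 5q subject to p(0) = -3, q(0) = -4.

Coefficient matrix A = [[3, 1], [-1, 5]].
Characteristic polynomial det(A - λI) = λ^2 - 8λ + 16 = 0.
Single eigenvalue λ = 4 with algebraic multiplicity 2.
Eigenvector v = (-1,-1); generalized eigenvector w with (A-λI)w=v is (2,1).
General solution: e^(4t)[c_1·v + c_2·(t·v + w)].
Applying p(0)=-3, q(0)=-4 gives c_1=5, c_2=1.

p(t) = -te^(4t) - 3e^(4t), q(t) = -te^(4t) - 4e^(4t)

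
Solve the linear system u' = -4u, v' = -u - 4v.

Coefficient matrix A = [[-4, 0], [-1, -4]].
Characteristic polynomial det(A - λI) = λ^2 + 8λ + 16 = 0.
Single eigenvalue λ = -4 with algebraic multiplicity 2.
Eigenvector v = (0,-1); generalized eigenvector w with (A-λI)w=v is (1,3).
General solution: e^(-4t)[C_1·v + C_2·(t·v + w)].

u(t) = C_2e^(-4t), v(t) = -C_1e^(-4t) - C_2te^(-4t) + 3C_2e^(-4t)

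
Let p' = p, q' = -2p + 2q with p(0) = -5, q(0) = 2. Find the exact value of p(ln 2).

A = [[1,0],[-2,2]]; eigenvalues λ = 2, 1.
Eigenvectors: (0,1) for λ=2, (1,2) for λ=1.
From the initial condition, c_1 = 12, c_2 = -5.
p(ln 2) = (12)(2^2)(0) + (-5)(2^1)(1) = -10.

-10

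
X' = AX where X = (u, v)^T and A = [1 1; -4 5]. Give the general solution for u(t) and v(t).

u(t) = -c_1e^(3t) - c_2te^(3t) - c_2e^(3t), v(t) = -2c_1e^(3t) - 2c_2te^(3t) - 3c_2e^(3t)

Coefficient matrix A = [[1, 1], [-4, 5]].
Characteristic polynomial det(A - λI) = λ^2 - 6λ + 9 = 0.
Single eigenvalue λ = 3 with algebraic multiplicity 2.
Eigenvector v = (-1,-2); generalized eigenvector w with (A-λI)w=v is (-1,-3).
General solution: e^(3t)[c_1·v + c_2·(t·v + w)].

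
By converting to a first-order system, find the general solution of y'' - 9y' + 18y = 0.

Let x_1 = y, x_2 = y'. Then x_1' = x_2 and x_2' = -18x_1 + 9x_2.
A = [[0,1],[-18,9]]; det(A-λI) = λ^2 - 9λ + 18.
Eigenvalues λ = 6, 3 with eigenvectors (1,6), (1,3).

y(t) = K_1e^(6t) + K_2e^(3t)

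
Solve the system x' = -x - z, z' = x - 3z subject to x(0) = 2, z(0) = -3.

Coefficient matrix A = [[-1, -1], [1, -3]].
Characteristic polynomial det(A - λI) = λ^2 + 4λ + 4 = 0.
Single eigenvalue λ = -2 with algebraic multiplicity 2.
Eigenvector v = (-1,-1); generalized eigenvector w with (A-λI)w=v is (0,1).
General solution: e^(-2t)[K_1·v + K_2·(t·v + w)].
Applying x(0)=2, z(0)=-3 gives K_1=-2, K_2=-5.

x(t) = 5te^(-2t) + 2e^(-2t), z(t) = 5te^(-2t) - 3e^(-2t)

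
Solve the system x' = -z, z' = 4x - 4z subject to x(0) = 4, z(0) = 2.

Coefficient matrix A = [[0, -1], [4, -4]].
Characteristic polynomial det(A - λI) = λ^2 + 4λ + 4 = 0.
Single eigenvalue λ = -2 with algebraic multiplicity 2.
Eigenvector v = (-1,-2); generalized eigenvector w with (A-λI)w=v is (-1,-1).
General solution: e^(-2t)[c_1·v + c_2·(t·v + w)].
Applying x(0)=4, z(0)=2 gives c_1=2, c_2=-6.

x(t) = 6te^(-2t) + 4e^(-2t), z(t) = 12te^(-2t) + 2e^(-2t)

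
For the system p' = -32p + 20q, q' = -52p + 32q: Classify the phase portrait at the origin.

center

A = [[-32,20],[-52,32]]; det(A-λI) = λ^2 + 16.
λ = 0 ± 4i: zero real part.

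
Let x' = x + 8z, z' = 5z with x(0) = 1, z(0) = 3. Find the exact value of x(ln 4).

A = [[1,8],[0,5]]; eigenvalues λ = 1, 5.
Eigenvectors: (1,0) for λ=1, (-2,-1) for λ=5.
From the initial condition, c_1 = -5, c_2 = -3.
x(ln 4) = (-5)(4^1)(1) + (-3)(4^5)(-2) = 6124.

6124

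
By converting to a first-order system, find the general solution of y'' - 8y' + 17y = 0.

y(t) = C_1e^(4t)cos(t) + C_2e^(4t)sin(t)

Let x_1 = y, x_2 = y'. Then x_1' = x_2 and x_2' = -17x_1 + 8x_2.
A = [[0,1],[-17,8]]; det(A-λI) = λ^2 - 8λ + 17.
Eigenvalues λ = 4 ± i.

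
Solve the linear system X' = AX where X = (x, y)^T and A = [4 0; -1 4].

Coefficient matrix A = [[4, 0], [-1, 4]].
Characteristic polynomial det(A - λI) = λ^2 - 8λ + 16 = 0.
Single eigenvalue λ = 4 with algebraic multiplicity 2.
Eigenvector v = (0,1); generalized eigenvector w with (A-λI)w=v is (-1,0).
General solution: e^(4t)[C_1·v + C_2·(t·v + w)].

x(t) = -C_2e^(4t), y(t) = C_1e^(4t) + C_2te^(4t)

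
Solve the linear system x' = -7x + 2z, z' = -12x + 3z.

Coefficient matrix A = [[-7, 2], [-12, 3]].
Characteristic polynomial det(A - λI) = λ^2 + 4λ + 3 = 0.
Eigenvalues λ = -1, -3.
For λ=-1: (A-λI) row 1 is [-6, 2], so an eigenvector is (-1, -3).
For λ=-3: (A-λI) row 1 is [-4, 2], so an eigenvector is (1, 2).
General solution: K_1e^(-t)(-1,-3) + K_2e^(-3t)(1,2).

x(t) = -K_1e^(-t) + K_2e^(-3t), z(t) = -3K_1e^(-t) + 2K_2e^(-3t)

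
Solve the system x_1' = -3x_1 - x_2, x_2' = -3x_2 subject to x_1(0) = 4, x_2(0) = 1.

x_1(t) = -te^(-3t) + 4e^(-3t), x_2(t) = e^(-3t)

Coefficient matrix A = [[-3, -1], [0, -3]].
Characteristic polynomial det(A - λI) = λ^2 + 6λ + 9 = 0.
Single eigenvalue λ = -3 with algebraic multiplicity 2.
Eigenvector v = (1,0); generalized eigenvector w with (A-λI)w=v is (-3,-1).
General solution: e^(-3t)[K_1·v + K_2·(t·v + w)].
Applying x_1(0)=4, x_2(0)=1 gives K_1=1, K_2=-1.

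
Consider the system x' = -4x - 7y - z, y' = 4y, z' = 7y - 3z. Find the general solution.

x(t) = K_1e^(-4t) - K_2e^(-3t) - K_3e^(4t), y(t) = K_3e^(4t), z(t) = K_2e^(-3t) + K_3e^(4t)

Coefficient matrix A = [[-4, -7, -1], [0, 4, 0], [0, 7, -3]].
det(A - λI) = 0 gives eigenvalues λ = -4, -3, 4.
For λ=-4: eigenvector (1,0,0).
For λ=-3: eigenvector (-1,0,1).
For λ=4: eigenvector (-1,1,1).
General solution: K_1e^(-4t)(1,0,0) + K_2e^(-3t)(-1,0,1) + K_3e^(4t)(-1,1,1).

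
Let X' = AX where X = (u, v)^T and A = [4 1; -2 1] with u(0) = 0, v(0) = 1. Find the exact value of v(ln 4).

A = [[4,1],[-2,1]]; eigenvalues λ = 2, 3.
Eigenvectors: (1,-2) for λ=2, (1,-1) for λ=3.
From the initial condition, c_1 = -1, c_2 = 1.
v(ln 4) = (-1)(4^2)(-2) + (1)(4^3)(-1) = -32.

-32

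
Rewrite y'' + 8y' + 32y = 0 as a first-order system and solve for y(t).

Let x_1 = y, x_2 = y'. Then x_1' = x_2 and x_2' = -32x_1 - 8x_2.
A = [[0,1],[-32,-8]]; det(A-λI) = λ^2 + 8λ + 32.
Eigenvalues λ = -4 ± 4i.

y(t) = K_1e^(-4t)cos(4t) + K_2e^(-4t)sin(4t)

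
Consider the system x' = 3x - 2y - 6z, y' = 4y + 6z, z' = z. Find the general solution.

Coefficient matrix A = [[3, -2, -6], [0, 4, 6], [0, 0, 1]].
det(A - λI) = 0 gives eigenvalues λ = 1, 4, 3.
For λ=1: eigenvector (1,-2,1).
For λ=4: eigenvector (-2,1,0).
For λ=3: eigenvector (1,0,0).
General solution: K_1e^(t)(1,-2,1) + K_2e^(4t)(-2,1,0) + K_3e^(3t)(1,0,0).

x(t) = K_1e^(t) - 2K_2e^(4t) + K_3e^(3t), y(t) = -2K_1e^(t) + K_2e^(4t), z(t) = K_1e^(t)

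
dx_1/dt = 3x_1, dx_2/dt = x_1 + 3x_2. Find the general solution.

Coefficient matrix A = [[3, 0], [1, 3]].
Characteristic polynomial det(A - λI) = λ^2 - 6λ + 9 = 0.
Single eigenvalue λ = 3 with algebraic multiplicity 2.
Eigenvector v = (0,-1); generalized eigenvector w with (A-λI)w=v is (-1,1).
General solution: e^(3t)[c_1·v + c_2·(t·v + w)].

x_1(t) = -c_2e^(3t), x_2(t) = -c_1e^(3t) - c_2te^(3t) + c_2e^(3t)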